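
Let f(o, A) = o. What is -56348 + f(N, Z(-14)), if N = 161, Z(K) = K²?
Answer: -56187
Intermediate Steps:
-56348 + f(N, Z(-14)) = -56348 + 161 = -56187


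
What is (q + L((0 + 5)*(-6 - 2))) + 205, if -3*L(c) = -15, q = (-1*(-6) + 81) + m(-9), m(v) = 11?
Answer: 308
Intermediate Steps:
q = 98 (q = (-1*(-6) + 81) + 11 = (6 + 81) + 11 = 87 + 11 = 98)
L(c) = 5 (L(c) = -⅓*(-15) = 5)
(q + L((0 + 5)*(-6 - 2))) + 205 = (98 + 5) + 205 = 103 + 205 = 308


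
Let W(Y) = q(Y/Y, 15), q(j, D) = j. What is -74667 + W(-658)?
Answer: -74666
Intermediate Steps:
W(Y) = 1 (W(Y) = Y/Y = 1)
-74667 + W(-658) = -74667 + 1 = -74666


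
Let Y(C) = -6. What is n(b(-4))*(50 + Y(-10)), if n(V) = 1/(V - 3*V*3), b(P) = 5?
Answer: -11/10 ≈ -1.1000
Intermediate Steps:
n(V) = -1/(8*V) (n(V) = 1/(V - 9*V) = 1/(-8*V) = -1/(8*V))
n(b(-4))*(50 + Y(-10)) = (-⅛/5)*(50 - 6) = -⅛*⅕*44 = -1/40*44 = -11/10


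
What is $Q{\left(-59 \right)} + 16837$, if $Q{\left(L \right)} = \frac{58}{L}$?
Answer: $\frac{993325}{59} \approx 16836.0$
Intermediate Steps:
$Q{\left(-59 \right)} + 16837 = \frac{58}{-59} + 16837 = 58 \left(- \frac{1}{59}\right) + 16837 = - \frac{58}{59} + 16837 = \frac{993325}{59}$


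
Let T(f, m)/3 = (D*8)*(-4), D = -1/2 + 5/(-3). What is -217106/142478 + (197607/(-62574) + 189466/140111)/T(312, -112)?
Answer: -66361669965470521/43303803695335456 ≈ -1.5325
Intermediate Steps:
D = -13/6 (D = -1*1/2 + 5*(-1/3) = -1/2 - 5/3 = -13/6 ≈ -2.1667)
T(f, m) = 208 (T(f, m) = 3*(-13/6*8*(-4)) = 3*(-52/3*(-4)) = 3*(208/3) = 208)
-217106/142478 + (197607/(-62574) + 189466/140111)/T(312, -112) = -217106/142478 + (197607/(-62574) + 189466/140111)/208 = -217106*1/142478 + (197607*(-1/62574) + 189466*(1/140111))*(1/208) = -108553/71239 + (-65869/20858 + 189466/140111)*(1/208) = -108553/71239 - 5277089631/2922435238*1/208 = -108553/71239 - 5277089631/607866529504 = -66361669965470521/43303803695335456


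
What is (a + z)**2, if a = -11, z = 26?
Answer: 225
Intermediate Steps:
(a + z)**2 = (-11 + 26)**2 = 15**2 = 225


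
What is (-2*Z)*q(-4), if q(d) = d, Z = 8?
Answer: 64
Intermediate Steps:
(-2*Z)*q(-4) = -2*8*(-4) = -16*(-4) = 64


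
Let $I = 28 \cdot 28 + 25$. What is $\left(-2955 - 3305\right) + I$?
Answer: $-5451$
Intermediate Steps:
$I = 809$ ($I = 784 + 25 = 809$)
$\left(-2955 - 3305\right) + I = \left(-2955 - 3305\right) + 809 = -6260 + 809 = -5451$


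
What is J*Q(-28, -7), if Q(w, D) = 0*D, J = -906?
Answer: 0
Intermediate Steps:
Q(w, D) = 0
J*Q(-28, -7) = -906*0 = 0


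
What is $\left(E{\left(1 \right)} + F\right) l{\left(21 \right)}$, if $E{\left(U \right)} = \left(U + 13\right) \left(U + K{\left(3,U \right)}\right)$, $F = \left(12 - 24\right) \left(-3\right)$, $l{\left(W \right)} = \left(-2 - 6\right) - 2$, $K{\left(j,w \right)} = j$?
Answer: $-920$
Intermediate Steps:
$l{\left(W \right)} = -10$ ($l{\left(W \right)} = -8 - 2 = -10$)
$F = 36$ ($F = \left(-12\right) \left(-3\right) = 36$)
$E{\left(U \right)} = \left(3 + U\right) \left(13 + U\right)$ ($E{\left(U \right)} = \left(U + 13\right) \left(U + 3\right) = \left(13 + U\right) \left(3 + U\right) = \left(3 + U\right) \left(13 + U\right)$)
$\left(E{\left(1 \right)} + F\right) l{\left(21 \right)} = \left(\left(39 + 1^{2} + 16 \cdot 1\right) + 36\right) \left(-10\right) = \left(\left(39 + 1 + 16\right) + 36\right) \left(-10\right) = \left(56 + 36\right) \left(-10\right) = 92 \left(-10\right) = -920$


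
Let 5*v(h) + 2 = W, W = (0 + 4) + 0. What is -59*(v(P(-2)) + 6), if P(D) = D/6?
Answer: -1888/5 ≈ -377.60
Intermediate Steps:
P(D) = D/6 (P(D) = D*(1/6) = D/6)
W = 4 (W = 4 + 0 = 4)
v(h) = 2/5 (v(h) = -2/5 + (1/5)*4 = -2/5 + 4/5 = 2/5)
-59*(v(P(-2)) + 6) = -59*(2/5 + 6) = -59*32/5 = -1888/5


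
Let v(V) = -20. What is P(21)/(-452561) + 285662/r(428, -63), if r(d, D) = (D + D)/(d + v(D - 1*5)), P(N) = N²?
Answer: -8791004675237/9503781 ≈ -9.2500e+5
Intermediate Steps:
r(d, D) = 2*D/(-20 + d) (r(d, D) = (D + D)/(d - 20) = (2*D)/(-20 + d) = 2*D/(-20 + d))
P(21)/(-452561) + 285662/r(428, -63) = 21²/(-452561) + 285662/((2*(-63)/(-20 + 428))) = 441*(-1/452561) + 285662/((2*(-63)/408)) = -441/452561 + 285662/((2*(-63)*(1/408))) = -441/452561 + 285662/(-21/68) = -441/452561 + 285662*(-68/21) = -441/452561 - 19425016/21 = -8791004675237/9503781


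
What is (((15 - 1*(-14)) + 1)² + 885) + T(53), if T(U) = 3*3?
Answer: 1794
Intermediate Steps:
T(U) = 9
(((15 - 1*(-14)) + 1)² + 885) + T(53) = (((15 - 1*(-14)) + 1)² + 885) + 9 = (((15 + 14) + 1)² + 885) + 9 = ((29 + 1)² + 885) + 9 = (30² + 885) + 9 = (900 + 885) + 9 = 1785 + 9 = 1794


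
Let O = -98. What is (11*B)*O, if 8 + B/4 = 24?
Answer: -68992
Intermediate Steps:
B = 64 (B = -32 + 4*24 = -32 + 96 = 64)
(11*B)*O = (11*64)*(-98) = 704*(-98) = -68992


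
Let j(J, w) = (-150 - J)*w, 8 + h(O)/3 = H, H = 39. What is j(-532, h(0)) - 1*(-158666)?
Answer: 194192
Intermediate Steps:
h(O) = 93 (h(O) = -24 + 3*39 = -24 + 117 = 93)
j(J, w) = w*(-150 - J)
j(-532, h(0)) - 1*(-158666) = -1*93*(150 - 532) - 1*(-158666) = -1*93*(-382) + 158666 = 35526 + 158666 = 194192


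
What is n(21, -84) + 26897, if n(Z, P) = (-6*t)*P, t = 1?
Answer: 27401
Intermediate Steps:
n(Z, P) = -6*P (n(Z, P) = (-6*1)*P = -6*P)
n(21, -84) + 26897 = -6*(-84) + 26897 = 504 + 26897 = 27401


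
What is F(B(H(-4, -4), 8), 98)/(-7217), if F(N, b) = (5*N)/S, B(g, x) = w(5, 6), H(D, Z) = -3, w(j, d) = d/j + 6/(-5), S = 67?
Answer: 0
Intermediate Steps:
w(j, d) = -6/5 + d/j (w(j, d) = d/j + 6*(-⅕) = d/j - 6/5 = -6/5 + d/j)
B(g, x) = 0 (B(g, x) = -6/5 + 6/5 = 0)
F(N, b) = 5*N/67 (F(N, b) = (5*N)/67 = (5*N)*(1/67) = 5*N/67)
F(B(H(-4, -4), 8), 98)/(-7217) = ((5/67)*0)/(-7217) = 0*(-1/7217) = 0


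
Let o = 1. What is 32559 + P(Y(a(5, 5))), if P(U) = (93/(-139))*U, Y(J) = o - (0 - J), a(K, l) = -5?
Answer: 4526073/139 ≈ 32562.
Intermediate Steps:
Y(J) = 1 + J (Y(J) = 1 - (0 - J) = 1 - (-1)*J = 1 + J)
P(U) = -93*U/139 (P(U) = (93*(-1/139))*U = -93*U/139)
32559 + P(Y(a(5, 5))) = 32559 - 93*(1 - 5)/139 = 32559 - 93/139*(-4) = 32559 + 372/139 = 4526073/139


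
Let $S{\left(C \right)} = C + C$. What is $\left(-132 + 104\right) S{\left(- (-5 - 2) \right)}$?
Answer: $-392$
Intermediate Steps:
$S{\left(C \right)} = 2 C$
$\left(-132 + 104\right) S{\left(- (-5 - 2) \right)} = \left(-132 + 104\right) 2 \left(- (-5 - 2)\right) = - 28 \cdot 2 \left(\left(-1\right) \left(-7\right)\right) = - 28 \cdot 2 \cdot 7 = \left(-28\right) 14 = -392$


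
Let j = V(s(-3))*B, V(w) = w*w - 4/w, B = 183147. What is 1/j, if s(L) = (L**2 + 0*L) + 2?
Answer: 11/243036069 ≈ 4.5261e-8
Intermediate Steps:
s(L) = 2 + L**2 (s(L) = (L**2 + 0) + 2 = L**2 + 2 = 2 + L**2)
V(w) = w**2 - 4/w
j = 243036069/11 (j = ((-4 + (2 + (-3)**2)**3)/(2 + (-3)**2))*183147 = ((-4 + (2 + 9)**3)/(2 + 9))*183147 = ((-4 + 11**3)/11)*183147 = ((-4 + 1331)/11)*183147 = ((1/11)*1327)*183147 = (1327/11)*183147 = 243036069/11 ≈ 2.2094e+7)
1/j = 1/(243036069/11) = 11/243036069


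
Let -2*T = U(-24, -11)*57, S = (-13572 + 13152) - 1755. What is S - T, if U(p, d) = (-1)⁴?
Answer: -4293/2 ≈ -2146.5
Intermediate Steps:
U(p, d) = 1
S = -2175 (S = -420 - 1755 = -2175)
T = -57/2 ≈ -28.500
S - T = -2175 - 1*(-57/2) = -2175 + 57/2 = -4293/2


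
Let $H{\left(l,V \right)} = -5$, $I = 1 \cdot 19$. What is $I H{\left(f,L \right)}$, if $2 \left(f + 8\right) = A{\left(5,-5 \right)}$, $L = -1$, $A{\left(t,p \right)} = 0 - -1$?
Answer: $-95$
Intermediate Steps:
$A{\left(t,p \right)} = 1$ ($A{\left(t,p \right)} = 0 + 1 = 1$)
$f = - \frac{15}{2}$ ($f = -8 + \frac{1}{2} \cdot 1 = -8 + \frac{1}{2} = - \frac{15}{2} \approx -7.5$)
$I = 19$
$I H{\left(f,L \right)} = 19 \left(-5\right) = -95$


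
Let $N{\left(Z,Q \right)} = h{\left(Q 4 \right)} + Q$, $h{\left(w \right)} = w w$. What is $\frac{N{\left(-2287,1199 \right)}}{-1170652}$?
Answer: $- \frac{23002815}{1170652} \approx -19.65$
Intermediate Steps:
$h{\left(w \right)} = w^{2}$
$N{\left(Z,Q \right)} = Q + 16 Q^{2}$ ($N{\left(Z,Q \right)} = \left(Q 4\right)^{2} + Q = \left(4 Q\right)^{2} + Q = 16 Q^{2} + Q = Q + 16 Q^{2}$)
$\frac{N{\left(-2287,1199 \right)}}{-1170652} = \frac{1199 \left(1 + 16 \cdot 1199\right)}{-1170652} = 1199 \left(1 + 19184\right) \left(- \frac{1}{1170652}\right) = 1199 \cdot 19185 \left(- \frac{1}{1170652}\right) = 23002815 \left(- \frac{1}{1170652}\right) = - \frac{23002815}{1170652}$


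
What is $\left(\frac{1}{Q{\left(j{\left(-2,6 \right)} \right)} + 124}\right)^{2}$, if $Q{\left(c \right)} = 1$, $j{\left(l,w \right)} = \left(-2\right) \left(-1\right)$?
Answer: $\frac{1}{15625} \approx 6.4 \cdot 10^{-5}$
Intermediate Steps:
$j{\left(l,w \right)} = 2$
$\left(\frac{1}{Q{\left(j{\left(-2,6 \right)} \right)} + 124}\right)^{2} = \left(\frac{1}{1 + 124}\right)^{2} = \left(\frac{1}{125}\right)^{2} = \frac{1}{15625}$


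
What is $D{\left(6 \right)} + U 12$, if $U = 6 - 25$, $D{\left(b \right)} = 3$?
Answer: $-225$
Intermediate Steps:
$U = -19$ ($U = 6 - 25 = -19$)
$D{\left(6 \right)} + U 12 = 3 - 228 = -225$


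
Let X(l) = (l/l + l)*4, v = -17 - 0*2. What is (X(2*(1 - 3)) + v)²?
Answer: 841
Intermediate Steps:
v = -17 (v = -17 - 1*0 = -17 + 0 = -17)
X(l) = 4 + 4*l (X(l) = (1 + l)*4 = 4 + 4*l)
(X(2*(1 - 3)) + v)² = ((4 + 4*(2*(1 - 3))) - 17)² = ((4 + 4*(2*(-2))) - 17)² = ((4 + 4*(-4)) - 17)² = ((4 - 16) - 17)² = (-12 - 17)² = (-29)² = 841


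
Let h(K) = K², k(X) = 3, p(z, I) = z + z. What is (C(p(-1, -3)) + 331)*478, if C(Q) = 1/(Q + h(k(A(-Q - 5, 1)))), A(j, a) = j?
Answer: 1108004/7 ≈ 1.5829e+5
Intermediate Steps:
p(z, I) = 2*z
C(Q) = 1/(9 + Q) (C(Q) = 1/(Q + 3²) = 1/(Q + 9) = 1/(9 + Q))
(C(p(-1, -3)) + 331)*478 = (1/(9 + 2*(-1)) + 331)*478 = (1/(9 - 2) + 331)*478 = (1/7 + 331)*478 = (⅐ + 331)*478 = (2318/7)*478 = 1108004/7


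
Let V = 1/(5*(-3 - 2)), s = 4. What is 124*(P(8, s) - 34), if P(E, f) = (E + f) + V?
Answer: -68324/25 ≈ -2733.0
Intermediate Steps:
V = -1/25 (V = 1/(5*(-5)) = 1/(-25) = -1/25 ≈ -0.040000)
P(E, f) = -1/25 + E + f (P(E, f) = (E + f) - 1/25 = -1/25 + E + f)
124*(P(8, s) - 34) = 124*((-1/25 + 8 + 4) - 34) = 124*(299/25 - 34) = 124*(-551/25) = -68324/25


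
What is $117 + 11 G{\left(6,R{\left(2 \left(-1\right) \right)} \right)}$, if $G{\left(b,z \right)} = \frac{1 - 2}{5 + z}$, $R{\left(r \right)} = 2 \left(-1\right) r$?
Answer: $\frac{1042}{9} \approx 115.78$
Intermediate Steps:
$R{\left(r \right)} = - 2 r$
$G{\left(b,z \right)} = - \frac{1}{5 + z}$
$117 + 11 G{\left(6,R{\left(2 \left(-1\right) \right)} \right)} = 117 + 11 \left(- \frac{1}{5 - 2 \cdot 2 \left(-1\right)}\right) = 117 + 11 \left(- \frac{1}{5 - -4}\right) = 117 + 11 \left(- \frac{1}{5 + 4}\right) = 117 + 11 \left(- \frac{1}{9}\right) = 117 - \frac{11}{9} = \frac{1042}{9}$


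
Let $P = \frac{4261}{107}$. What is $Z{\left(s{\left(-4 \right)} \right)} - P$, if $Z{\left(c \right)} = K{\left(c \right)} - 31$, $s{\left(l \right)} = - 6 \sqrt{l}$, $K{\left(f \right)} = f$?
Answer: $- \frac{7578}{107} - 12 i \approx -70.822 - 12.0 i$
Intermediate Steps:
$Z{\left(c \right)} = -31 + c$ ($Z{\left(c \right)} = c - 31 = -31 + c$)
$P = \frac{4261}{107}$ ($P = 4261 \cdot \frac{1}{107} = \frac{4261}{107} \approx 39.822$)
$Z{\left(s{\left(-4 \right)} \right)} - P = \left(-31 - 6 \sqrt{-4}\right) - \frac{4261}{107} = \left(-31 - 6 \cdot 2 i\right) - \frac{4261}{107} = \left(-31 - 12 i\right) - \frac{4261}{107} = - \frac{7578}{107} - 12 i$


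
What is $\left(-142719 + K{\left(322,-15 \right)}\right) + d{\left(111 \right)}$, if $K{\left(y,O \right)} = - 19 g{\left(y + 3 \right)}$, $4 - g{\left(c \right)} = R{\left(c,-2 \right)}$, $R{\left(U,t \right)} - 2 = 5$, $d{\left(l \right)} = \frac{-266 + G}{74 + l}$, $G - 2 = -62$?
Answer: $- \frac{26392796}{185} \approx -1.4266 \cdot 10^{5}$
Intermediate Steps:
$G = -60$ ($G = 2 - 62 = -60$)
$d{\left(l \right)} = - \frac{326}{74 + l}$ ($d{\left(l \right)} = \frac{-266 - 60}{74 + l} = - \frac{326}{74 + l}$)
$R{\left(U,t \right)} = 7$ ($R{\left(U,t \right)} = 2 + 5 = 7$)
$g{\left(c \right)} = -3$ ($g{\left(c \right)} = 4 - 7 = -3$)
$K{\left(y,O \right)} = 57$ ($K{\left(y,O \right)} = \left(-19\right) \left(-3\right) = 57$)
$\left(-142719 + K{\left(322,-15 \right)}\right) + d{\left(111 \right)} = \left(-142719 + 57\right) - \frac{326}{74 + 111} = -142662 - \frac{326}{185} = - \frac{26392796}{185}$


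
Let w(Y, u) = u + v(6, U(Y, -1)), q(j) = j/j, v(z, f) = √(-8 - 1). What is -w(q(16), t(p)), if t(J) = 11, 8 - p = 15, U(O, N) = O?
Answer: -11 - 3*I ≈ -11.0 - 3.0*I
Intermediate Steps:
v(z, f) = 3*I (v(z, f) = √(-9) = 3*I)
q(j) = 1
p = -7 (p = 8 - 1*15 = 8 - 15 = -7)
w(Y, u) = u + 3*I
-w(q(16), t(p)) = -(11 + 3*I) = -11 - 3*I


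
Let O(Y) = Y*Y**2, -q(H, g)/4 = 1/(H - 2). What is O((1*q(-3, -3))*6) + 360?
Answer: 58824/125 ≈ 470.59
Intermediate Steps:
q(H, g) = -4/(-2 + H) (q(H, g) = -4/(H - 2) = -4/(-2 + H))
O(Y) = Y**3
O((1*q(-3, -3))*6) + 360 = ((1*(-4/(-2 - 3)))*6)**3 + 360 = ((1*(-4/(-5)))*6)**3 + 360 = ((1*(-4*(-1/5)))*6)**3 + 360 = ((1*(4/5))*6)**3 + 360 = ((4/5)*6)**3 + 360 = (24/5)**3 + 360 = 13824/125 + 360 = 58824/125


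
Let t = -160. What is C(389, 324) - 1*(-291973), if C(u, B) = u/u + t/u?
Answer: 113577726/389 ≈ 2.9197e+5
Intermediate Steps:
C(u, B) = 1 - 160/u (C(u, B) = u/u - 160/u = 1 - 160/u)
C(389, 324) - 1*(-291973) = (-160 + 389)/389 - 1*(-291973) = (1/389)*229 + 291973 = 229/389 + 291973 = 113577726/389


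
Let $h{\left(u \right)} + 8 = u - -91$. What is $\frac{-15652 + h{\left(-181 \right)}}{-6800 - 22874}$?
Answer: $\frac{7875}{14837} \approx 0.53077$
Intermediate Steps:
$h{\left(u \right)} = 83 + u$ ($h{\left(u \right)} = -8 + \left(u - -91\right) = -8 + \left(u + 91\right) = -8 + \left(91 + u\right) = 83 + u$)
$\frac{-15652 + h{\left(-181 \right)}}{-6800 - 22874} = \frac{-15652 + \left(83 - 181\right)}{-6800 - 22874} = \frac{-15652 - 98}{-29674} = \left(-15750\right) \left(- \frac{1}{29674}\right) = \frac{7875}{14837}$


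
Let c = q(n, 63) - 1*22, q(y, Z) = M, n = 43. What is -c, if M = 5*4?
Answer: 2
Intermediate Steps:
M = 20
q(y, Z) = 20
c = -2 (c = 20 - 1*22 = 20 - 22 = -2)
-c = -1*(-2) = 2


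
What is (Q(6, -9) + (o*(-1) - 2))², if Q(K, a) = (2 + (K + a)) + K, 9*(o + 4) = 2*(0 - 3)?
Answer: 529/9 ≈ 58.778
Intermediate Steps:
o = -14/3 (o = -4 + (2*(0 - 3))/9 = -4 + (2*(-3))/9 = -4 + (⅑)*(-6) = -4 - ⅔ = -14/3 ≈ -4.6667)
Q(K, a) = 2 + a + 2*K (Q(K, a) = (2 + K + a) + K = 2 + a + 2*K)
(Q(6, -9) + (o*(-1) - 2))² = ((2 - 9 + 2*6) + (-14/3*(-1) - 2))² = ((2 - 9 + 12) + (14/3 - 2))² = (5 + 8/3)² = (23/3)² = 529/9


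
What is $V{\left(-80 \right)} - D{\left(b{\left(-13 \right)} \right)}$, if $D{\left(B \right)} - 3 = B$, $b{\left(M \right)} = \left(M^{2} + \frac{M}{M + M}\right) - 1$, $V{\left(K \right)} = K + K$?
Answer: $- \frac{663}{2} \approx -331.5$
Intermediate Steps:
$V{\left(K \right)} = 2 K$
$b{\left(M \right)} = - \frac{1}{2} + M^{2}$ ($b{\left(M \right)} = \left(M^{2} + \frac{M}{2 M}\right) - 1 = \left(M^{2} + \frac{1}{2 M} M\right) - 1 = \left(M^{2} + \frac{1}{2}\right) - 1 = \left(\frac{1}{2} + M^{2}\right) - 1 = - \frac{1}{2} + M^{2}$)
$D{\left(B \right)} = 3 + B$
$V{\left(-80 \right)} - D{\left(b{\left(-13 \right)} \right)} = 2 \left(-80\right) - \left(3 - \left(\frac{1}{2} - \left(-13\right)^{2}\right)\right) = -160 - \left(3 + \left(- \frac{1}{2} + 169\right)\right) = -160 - \left(3 + \frac{337}{2}\right) = -160 - \frac{343}{2} = - \frac{663}{2}$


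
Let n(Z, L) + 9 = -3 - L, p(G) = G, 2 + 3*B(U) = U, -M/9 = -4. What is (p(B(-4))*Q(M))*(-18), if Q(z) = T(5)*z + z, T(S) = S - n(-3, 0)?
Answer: 23328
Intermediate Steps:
M = 36 (M = -9*(-4) = 36)
B(U) = -⅔ + U/3
n(Z, L) = -12 - L (n(Z, L) = -9 + (-3 - L) = -12 - L)
T(S) = 12 + S (T(S) = S - (-12 - 1*0) = S - (-12 + 0) = S - 1*(-12) = S + 12 = 12 + S)
Q(z) = 18*z (Q(z) = (12 + 5)*z + z = 17*z + z = 18*z)
(p(B(-4))*Q(M))*(-18) = ((-⅔ + (⅓)*(-4))*(18*36))*(-18) = ((-⅔ - 4/3)*648)*(-18) = -2*648*(-18) = -1296*(-18) = 23328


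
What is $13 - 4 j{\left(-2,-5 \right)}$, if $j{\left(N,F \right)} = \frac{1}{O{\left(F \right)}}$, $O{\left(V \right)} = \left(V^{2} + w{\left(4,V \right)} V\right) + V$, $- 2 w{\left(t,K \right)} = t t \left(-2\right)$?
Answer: $\frac{196}{15} \approx 13.067$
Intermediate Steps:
$w{\left(t,K \right)} = t^{2}$ ($w{\left(t,K \right)} = - \frac{t t \left(-2\right)}{2} = - \frac{t^{2} \left(-2\right)}{2} = - \frac{\left(-2\right) t^{2}}{2} = t^{2}$)
$O{\left(V \right)} = V^{2} + 17 V$ ($O{\left(V \right)} = \left(V^{2} + 4^{2} V\right) + V = \left(V^{2} + 16 V\right) + V = V^{2} + 17 V$)
$j{\left(N,F \right)} = \frac{1}{F \left(17 + F\right)}$
$13 - 4 j{\left(-2,-5 \right)} = 13 - 4 \frac{1}{\left(-5\right) \left(17 - 5\right)} = 13 - 4 \left(- \frac{1}{5 \cdot 12}\right) = 13 - 4 \left(\left(- \frac{1}{5}\right) \frac{1}{12}\right) = 13 - - \frac{1}{15} = 13 + \frac{1}{15} = \frac{196}{15}$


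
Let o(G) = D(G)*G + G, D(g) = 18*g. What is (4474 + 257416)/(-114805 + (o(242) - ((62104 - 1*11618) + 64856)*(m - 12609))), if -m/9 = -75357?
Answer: -261890/76771156979 ≈ -3.4113e-6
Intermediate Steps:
m = 678213 (m = -9*(-75357) = 678213)
o(G) = G + 18*G² (o(G) = (18*G)*G + G = 18*G² + G = G + 18*G²)
(4474 + 257416)/(-114805 + (o(242) - ((62104 - 1*11618) + 64856)*(m - 12609))) = (4474 + 257416)/(-114805 + (242*(1 + 18*242) - ((62104 - 1*11618) + 64856)*(678213 - 12609))) = 261890/(-114805 + (242*(1 + 4356) - ((62104 - 11618) + 64856)*665604)) = 261890/(-114805 + (242*4357 - (50486 + 64856)*665604)) = 261890/(-114805 + (1054394 - 115342*665604)) = 261890/(-114805 + (1054394 - 1*76772096568)) = 261890/(-114805 + (1054394 - 76772096568)) = 261890/(-114805 - 76771042174) = 261890/(-76771156979) = 261890*(-1/76771156979) = -261890/76771156979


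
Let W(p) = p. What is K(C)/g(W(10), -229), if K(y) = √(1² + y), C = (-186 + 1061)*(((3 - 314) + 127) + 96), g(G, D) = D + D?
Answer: -I*√76999/458 ≈ -0.60587*I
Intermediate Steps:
g(G, D) = 2*D
C = -77000 (C = 875*((-311 + 127) + 96) = 875*(-184 + 96) = 875*(-88) = -77000)
K(y) = √(1 + y)
K(C)/g(W(10), -229) = √(1 - 77000)/((2*(-229))) = √(-76999)/(-458) = (I*√76999)*(-1/458) = -I*√76999/458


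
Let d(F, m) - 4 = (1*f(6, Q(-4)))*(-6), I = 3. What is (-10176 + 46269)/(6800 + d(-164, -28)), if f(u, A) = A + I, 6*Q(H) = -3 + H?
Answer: 36093/6793 ≈ 5.3133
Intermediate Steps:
Q(H) = -½ + H/6 (Q(H) = (-3 + H)/6 = -½ + H/6)
f(u, A) = 3 + A (f(u, A) = A + 3 = 3 + A)
d(F, m) = -7 (d(F, m) = 4 + (1*(3 + (-½ + (⅙)*(-4))))*(-6) = 4 + (1*(3 + (-½ - ⅔)))*(-6) = 4 + (1*(3 - 7/6))*(-6) = 4 + (1*(11/6))*(-6) = 4 + (11/6)*(-6) = 4 - 11 = -7)
(-10176 + 46269)/(6800 + d(-164, -28)) = (-10176 + 46269)/(6800 - 7) = 36093/6793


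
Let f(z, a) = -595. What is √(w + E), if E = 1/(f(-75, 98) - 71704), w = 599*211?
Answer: √660653680014690/72299 ≈ 355.51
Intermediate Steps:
w = 126389
E = -1/72299 (E = 1/(-595 - 71704) = 1/(-72299) = -1/72299 ≈ -1.3831e-5)
√(w + E) = √(126389 - 1/72299) = √(9137798310/72299) = √660653680014690/72299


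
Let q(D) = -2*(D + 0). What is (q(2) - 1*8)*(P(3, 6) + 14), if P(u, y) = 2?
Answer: -192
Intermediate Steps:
q(D) = -2*D
(q(2) - 1*8)*(P(3, 6) + 14) = (-2*2 - 1*8)*(2 + 14) = (-4 - 8)*16 = -12*16 = -192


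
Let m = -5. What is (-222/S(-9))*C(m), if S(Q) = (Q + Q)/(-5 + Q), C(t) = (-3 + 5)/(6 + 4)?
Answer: -518/15 ≈ -34.533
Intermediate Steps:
C(t) = ⅕ (C(t) = 2/10 = 2*(⅒) = ⅕)
S(Q) = 2*Q/(-5 + Q) (S(Q) = (2*Q)/(-5 + Q) = 2*Q/(-5 + Q))
(-222/S(-9))*C(m) = -222/(2*(-9)/(-5 - 9))*(⅕) = -222/(2*(-9)/(-14))*(⅕) = -222/(2*(-9)*(-1/14))*(⅕) = -222/9/7*(⅕) = -222*7/9*(⅕) = -518/3*⅕ = -518/15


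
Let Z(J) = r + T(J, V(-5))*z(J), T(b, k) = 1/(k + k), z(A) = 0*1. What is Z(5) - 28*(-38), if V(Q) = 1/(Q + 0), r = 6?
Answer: 1070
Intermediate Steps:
V(Q) = 1/Q
z(A) = 0
T(b, k) = 1/(2*k)
Z(J) = 6 (Z(J) = 6 + (1/(2*(1/(-5))))*0 = 6 + (1/(2*(-1/5)))*0 = 6 + ((1/2)*(-5))*0 = 6 - 5/2*0 = 6 + 0 = 6)
Z(5) - 28*(-38) = 6 - 28*(-38) = 6 + 1064 = 1070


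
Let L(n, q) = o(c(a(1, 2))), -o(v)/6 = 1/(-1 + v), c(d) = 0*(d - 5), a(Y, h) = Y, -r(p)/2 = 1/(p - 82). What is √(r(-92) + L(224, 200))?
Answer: √45501/87 ≈ 2.4518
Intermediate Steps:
r(p) = -2/(-82 + p) (r(p) = -2/(p - 82) = -2/(-82 + p))
c(d) = 0 (c(d) = 0*(-5 + d) = 0)
o(v) = -6/(-1 + v)
L(n, q) = 6 (L(n, q) = -6/(-1 + 0) = -6/(-1) = -6*(-1) = 6)
√(r(-92) + L(224, 200)) = √(-2/(-82 - 92) + 6) = √(-2/(-174) + 6) = √(-2*(-1/174) + 6) = √(1/87 + 6) = √(523/87) = √45501/87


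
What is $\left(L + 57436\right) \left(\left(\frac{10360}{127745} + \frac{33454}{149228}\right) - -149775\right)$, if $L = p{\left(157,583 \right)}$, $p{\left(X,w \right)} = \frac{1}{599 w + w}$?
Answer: $\frac{5736386889887644792470781}{666828317482800} \approx 8.6025 \cdot 10^{9}$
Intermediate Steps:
$p{\left(X,w \right)} = \frac{1}{600 w}$
$L = \frac{1}{349800}$ ($L = \frac{1}{600 \cdot 583} = \frac{1}{600} \cdot \frac{1}{583} = \frac{1}{349800} \approx 2.8588 \cdot 10^{-6}$)
$\left(L + 57436\right) \left(\left(\frac{10360}{127745} + \frac{33454}{149228}\right) - -149775\right) = \left(\frac{1}{349800} + 57436\right) \left(\left(\frac{10360}{127745} + \frac{33454}{149228}\right) - -149775\right) = \frac{20091112801 \left(\left(10360 \cdot \frac{1}{127745} + 33454 \cdot \frac{1}{149228}\right) + 149775\right)}{349800} = \frac{20091112801 \left(\left(\frac{2072}{25549} + \frac{16727}{74614}\right) + 149775\right)}{349800} = \frac{20091112801 \left(\frac{581958331}{1906313086} + 149775\right)}{349800} = \frac{20091112801}{349800} \cdot \frac{285518624413981}{1906313086} = \frac{5736386889887644792470781}{666828317482800}$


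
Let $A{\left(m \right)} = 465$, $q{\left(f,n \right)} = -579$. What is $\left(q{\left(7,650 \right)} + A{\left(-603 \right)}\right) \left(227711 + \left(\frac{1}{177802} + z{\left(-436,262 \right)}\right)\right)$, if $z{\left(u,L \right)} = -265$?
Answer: $- \frac{121321061079}{4679} \approx -2.5929 \cdot 10^{7}$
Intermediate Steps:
$\left(q{\left(7,650 \right)} + A{\left(-603 \right)}\right) \left(227711 + \left(\frac{1}{177802} + z{\left(-436,262 \right)}\right)\right) = \left(-579 + 465\right) \left(227711 - \left(265 - \frac{1}{177802}\right)\right) = - 114 \left(227711 + \left(\frac{1}{177802} - 265\right)\right) = - 114 \left(227711 - \frac{47117529}{177802}\right) = \left(-114\right) \frac{40440353693}{177802} = - \frac{121321061079}{4679}$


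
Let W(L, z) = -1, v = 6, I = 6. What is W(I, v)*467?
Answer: -467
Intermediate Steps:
W(I, v)*467 = -1*467 = -467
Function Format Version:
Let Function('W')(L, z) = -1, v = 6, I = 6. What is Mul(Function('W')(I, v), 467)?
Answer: -467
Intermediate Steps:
Mul(Function('W')(I, v), 467) = Mul(-1, 467) = -467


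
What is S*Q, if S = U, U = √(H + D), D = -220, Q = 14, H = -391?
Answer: 14*I*√611 ≈ 346.06*I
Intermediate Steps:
U = I*√611 (U = √(-391 - 220) = √(-611) = I*√611 ≈ 24.718*I)
S = I*√611 ≈ 24.718*I
S*Q = (I*√611)*14 = 14*I*√611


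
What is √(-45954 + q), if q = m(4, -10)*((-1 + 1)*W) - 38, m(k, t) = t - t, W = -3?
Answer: 2*I*√11498 ≈ 214.46*I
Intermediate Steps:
m(k, t) = 0
q = -38 (q = 0*((-1 + 1)*(-3)) - 38 = 0*(0*(-3)) - 38 = 0*0 - 38 = 0 - 38 = -38)
√(-45954 + q) = √(-45954 - 38) = √(-45992) = 2*I*√11498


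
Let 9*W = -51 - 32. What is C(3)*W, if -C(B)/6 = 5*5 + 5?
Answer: 1660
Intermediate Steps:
C(B) = -180 (C(B) = -6*(5*5 + 5) = -6*(25 + 5) = -6*30 = -180)
W = -83/9 (W = (-51 - 32)/9 = (⅑)*(-83) = -83/9 ≈ -9.2222)
C(3)*W = -180*(-83/9) = 1660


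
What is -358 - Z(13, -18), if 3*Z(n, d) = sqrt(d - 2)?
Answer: -358 - 2*I*sqrt(5)/3 ≈ -358.0 - 1.4907*I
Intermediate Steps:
Z(n, d) = sqrt(-2 + d)/3 (Z(n, d) = sqrt(d - 2)/3 = sqrt(-2 + d)/3)
-358 - Z(13, -18) = -358 - sqrt(-2 - 18)/3 = -358 - sqrt(-20)/3 = -358 - 2*I*sqrt(5)/3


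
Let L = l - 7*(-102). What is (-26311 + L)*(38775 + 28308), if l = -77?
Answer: -1722288942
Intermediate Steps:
L = 637 (L = -77 - 7*(-102) = -77 + 714 = 637)
(-26311 + L)*(38775 + 28308) = (-26311 + 637)*(38775 + 28308) = -25674*67083 = -1722288942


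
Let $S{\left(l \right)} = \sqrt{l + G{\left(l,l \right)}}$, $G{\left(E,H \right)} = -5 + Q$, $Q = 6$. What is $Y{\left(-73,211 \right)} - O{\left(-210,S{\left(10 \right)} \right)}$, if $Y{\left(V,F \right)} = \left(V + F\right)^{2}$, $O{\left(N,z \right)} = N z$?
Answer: $19044 + 210 \sqrt{11} \approx 19741.0$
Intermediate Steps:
$G{\left(E,H \right)} = 1$ ($G{\left(E,H \right)} = -5 + 6 = 1$)
$S{\left(l \right)} = \sqrt{1 + l}$ ($S{\left(l \right)} = \sqrt{l + 1} = \sqrt{1 + l}$)
$Y{\left(V,F \right)} = \left(F + V\right)^{2}$
$Y{\left(-73,211 \right)} - O{\left(-210,S{\left(10 \right)} \right)} = \left(211 - 73\right)^{2} - - 210 \sqrt{1 + 10} = 138^{2} - - 210 \sqrt{11} = 19044 + 210 \sqrt{11}$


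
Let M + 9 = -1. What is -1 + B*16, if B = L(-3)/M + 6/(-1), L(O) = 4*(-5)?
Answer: -65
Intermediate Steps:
M = -10 (M = -9 - 1 = -10)
L(O) = -20
B = -4 (B = -20/(-10) + 6/(-1) = -20*(-⅒) + 6*(-1) = 2 - 6 = -4)
-1 + B*16 = -1 - 4*16 = -1 - 64 = -65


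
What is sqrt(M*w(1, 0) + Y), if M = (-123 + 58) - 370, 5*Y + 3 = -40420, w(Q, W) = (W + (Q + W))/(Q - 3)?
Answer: I*sqrt(786710)/10 ≈ 88.697*I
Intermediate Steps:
w(Q, W) = (Q + 2*W)/(-3 + Q)
Y = -40423/5 (Y = -3/5 + (1/5)*(-40420) = -3/5 - 8084 = -40423/5 ≈ -8084.6)
M = -435 (M = -65 - 370 = -435)
sqrt(M*w(1, 0) + Y) = sqrt(-435*(1 + 2*0)/(-3 + 1) - 40423/5) = sqrt(-435*(1 + 0)/(-2) - 40423/5) = sqrt(-(-435)/2 - 40423/5) = sqrt(-435*(-1/2) - 40423/5) = sqrt(435/2 - 40423/5) = sqrt(-78671/10) = I*sqrt(786710)/10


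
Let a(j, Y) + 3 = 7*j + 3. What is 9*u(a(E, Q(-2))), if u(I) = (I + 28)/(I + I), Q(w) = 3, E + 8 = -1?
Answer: 5/2 ≈ 2.5000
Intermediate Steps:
E = -9 (E = -8 - 1 = -9)
a(j, Y) = 7*j (a(j, Y) = -3 + (7*j + 3) = -3 + (3 + 7*j) = 7*j)
u(I) = (28 + I)/(2*I) (u(I) = (28 + I)/((2*I)) = (28 + I)*(1/(2*I)) = (28 + I)/(2*I))
9*u(a(E, Q(-2))) = 9*((28 + 7*(-9))/(2*((7*(-9))))) = 9*((½)*(28 - 63)/(-63)) = 9*((½)*(-1/63)*(-35)) = 9*(5/18) = 5/2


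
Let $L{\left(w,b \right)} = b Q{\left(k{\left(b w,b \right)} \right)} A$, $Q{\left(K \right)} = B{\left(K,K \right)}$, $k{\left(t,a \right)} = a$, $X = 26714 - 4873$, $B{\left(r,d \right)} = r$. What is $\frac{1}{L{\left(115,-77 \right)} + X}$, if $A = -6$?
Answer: $- \frac{1}{13733} \approx -7.2817 \cdot 10^{-5}$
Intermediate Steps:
$X = 21841$
$Q{\left(K \right)} = K$
$L{\left(w,b \right)} = - 6 b^{2}$ ($L{\left(w,b \right)} = b b \left(-6\right) = b^{2} \left(-6\right) = - 6 b^{2}$)
$\frac{1}{L{\left(115,-77 \right)} + X} = \frac{1}{- 6 \left(-77\right)^{2} + 21841} = \frac{1}{\left(-6\right) 5929 + 21841} = \frac{1}{-35574 + 21841} = \frac{1}{-13733} = - \frac{1}{13733}$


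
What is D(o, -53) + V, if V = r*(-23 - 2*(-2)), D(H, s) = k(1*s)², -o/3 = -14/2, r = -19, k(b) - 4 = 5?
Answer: 442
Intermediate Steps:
k(b) = 9 (k(b) = 4 + 5 = 9)
o = 21 (o = -(-42)/2 = -3*(-7) = 21)
D(H, s) = 81 (D(H, s) = 9² = 81)
V = 361 (V = -19*(-23 - 2*(-2)) = -19*(-23 + 4) = -19*(-19) = 361)
D(o, -53) + V = 81 + 361 = 442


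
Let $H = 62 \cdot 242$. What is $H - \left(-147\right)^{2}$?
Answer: $-6605$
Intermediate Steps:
$H = 15004$
$H - \left(-147\right)^{2} = 15004 - \left(-147\right)^{2} = 15004 - 21609 = -6605$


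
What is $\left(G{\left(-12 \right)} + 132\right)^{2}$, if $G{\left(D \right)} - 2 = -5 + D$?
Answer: $13689$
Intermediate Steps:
$G{\left(D \right)} = -3 + D$ ($G{\left(D \right)} = 2 + \left(-5 + D\right) = -3 + D$)
$\left(G{\left(-12 \right)} + 132\right)^{2} = \left(\left(-3 - 12\right) + 132\right)^{2} = \left(-15 + 132\right)^{2} = 117^{2} = 13689$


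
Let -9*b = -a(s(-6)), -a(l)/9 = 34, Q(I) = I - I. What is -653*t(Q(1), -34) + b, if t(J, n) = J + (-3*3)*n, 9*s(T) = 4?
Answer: -199852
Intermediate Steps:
s(T) = 4/9 (s(T) = (⅑)*4 = 4/9)
Q(I) = 0
a(l) = -306 (a(l) = -9*34 = -306)
b = -34 (b = -(-1)*(-306)/9 = -⅑*306 = -34)
t(J, n) = J - 9*n
-653*t(Q(1), -34) + b = -653*(0 - 9*(-34)) - 34 = -653*(0 + 306) - 34 = -653*306 - 34 = -199818 - 34 = -199852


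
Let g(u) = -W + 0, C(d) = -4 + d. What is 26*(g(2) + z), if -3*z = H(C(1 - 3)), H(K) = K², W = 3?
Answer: -390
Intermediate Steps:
g(u) = -3 (g(u) = -1*3 + 0 = -3 + 0 = -3)
z = -12 (z = -(-4 + (1 - 3))²/3 = -(-4 - 2)²/3 = -⅓*(-6)² = -⅓*36 = -12)
26*(g(2) + z) = 26*(-3 - 12) = 26*(-15) = -390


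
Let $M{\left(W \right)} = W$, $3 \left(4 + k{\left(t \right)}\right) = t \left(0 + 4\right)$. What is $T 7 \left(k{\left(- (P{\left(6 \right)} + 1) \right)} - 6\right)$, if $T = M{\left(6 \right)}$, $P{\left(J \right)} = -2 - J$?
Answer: $-28$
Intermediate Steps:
$k{\left(t \right)} = -4 + \frac{4 t}{3}$ ($k{\left(t \right)} = -4 + \frac{t \left(0 + 4\right)}{3} = -4 + \frac{t 4}{3} = -4 + \frac{4 t}{3}$)
$T = 6$
$T 7 \left(k{\left(- (P{\left(6 \right)} + 1) \right)} - 6\right) = 6 \cdot 7 \left(\left(-4 + \frac{4 \left(- (\left(-2 - 6\right) + 1)\right)}{3}\right) - 6\right) = 6 \cdot 7 \left(\left(-4 + \frac{4 \left(- (-8 + 1)\right)}{3}\right) - 6\right) = 6 \cdot 7 \left(\left(-4 + \frac{4 \left(\left(-1\right) \left(-7\right)\right)}{3}\right) - 6\right) = 6 \cdot 7 \left(\left(-4 + \frac{4}{3} \cdot 7\right) - 6\right) = 6 \cdot 7 \left(\left(-4 + \frac{28}{3}\right) - 6\right) = 6 \cdot 7 \left(\frac{16}{3} - 6\right) = 6 \cdot 7 \left(- \frac{2}{3}\right) = 6 \left(- \frac{14}{3}\right) = -28$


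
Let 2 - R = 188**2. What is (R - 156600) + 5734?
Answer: -186208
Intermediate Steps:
R = -35342 (R = 2 - 1*188**2 = 2 - 1*35344 = 2 - 35344 = -35342)
(R - 156600) + 5734 = (-35342 - 156600) + 5734 = -191942 + 5734 = -186208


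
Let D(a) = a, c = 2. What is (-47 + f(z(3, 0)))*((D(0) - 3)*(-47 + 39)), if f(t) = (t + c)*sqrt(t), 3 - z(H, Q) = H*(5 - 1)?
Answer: -1128 - 504*I ≈ -1128.0 - 504.0*I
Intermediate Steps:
z(H, Q) = 3 - 4*H (z(H, Q) = 3 - H*(5 - 1) = 3 - H*4 = 3 - 4*H)
f(t) = sqrt(t)*(2 + t) (f(t) = (t + 2)*sqrt(t) = (2 + t)*sqrt(t) = sqrt(t)*(2 + t))
(-47 + f(z(3, 0)))*((D(0) - 3)*(-47 + 39)) = (-47 + sqrt(3 - 4*3)*(2 + (3 - 4*3)))*((0 - 3)*(-47 + 39)) = (-47 + sqrt(3 - 12)*(2 + (3 - 12)))*(-3*(-8)) = (-47 + sqrt(-9)*(2 - 9))*24 = (-47 + (3*I)*(-7))*24 = (-47 - 21*I)*24 = -1128 - 504*I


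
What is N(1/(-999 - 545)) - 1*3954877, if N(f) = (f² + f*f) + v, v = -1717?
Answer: -4716133436991/1191968 ≈ -3.9566e+6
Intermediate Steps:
N(f) = -1717 + 2*f² (N(f) = (f² + f*f) - 1717 = (f² + f²) - 1717 = 2*f² - 1717 = -1717 + 2*f²)
N(1/(-999 - 545)) - 1*3954877 = (-1717 + 2*(1/(-999 - 545))²) - 1*3954877 = (-1717 + 2*(1/(-1544))²) - 3954877 = (-1717 + 2*(-1/1544)²) - 3954877 = (-1717 + 2*(1/2383936)) - 3954877 = (-1717 + 1/1191968) - 3954877 = -2046609055/1191968 - 3954877 = -4716133436991/1191968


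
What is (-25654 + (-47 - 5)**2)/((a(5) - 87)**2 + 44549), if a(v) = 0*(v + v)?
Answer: -11475/26059 ≈ -0.44035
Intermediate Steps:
a(v) = 0 (a(v) = 0*(2*v) = 0)
(-25654 + (-47 - 5)**2)/((a(5) - 87)**2 + 44549) = (-25654 + (-47 - 5)**2)/((0 - 87)**2 + 44549) = (-25654 + (-52)**2)/((-87)**2 + 44549) = (-25654 + 2704)/(7569 + 44549) = -22950/52118 = -22950*1/52118 = -11475/26059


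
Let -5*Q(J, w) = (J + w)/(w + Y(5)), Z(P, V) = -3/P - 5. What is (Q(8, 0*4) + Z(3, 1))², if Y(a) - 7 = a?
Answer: 8464/225 ≈ 37.618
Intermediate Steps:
Z(P, V) = -5 - 3/P (Z(P, V) = -3/P - 5 = -5 - 3/P)
Y(a) = 7 + a
Q(J, w) = -(J + w)/(5*(12 + w)) (Q(J, w) = -(J + w)/(5*(w + (7 + 5))) = -(J + w)/(5*(w + 12)) = -(J + w)/(5*(12 + w)))
(Q(8, 0*4) + Z(3, 1))² = ((-1*8 - 0*4)/(5*(12 + 0*4)) + (-5 - 3/3))² = ((-8 - 1*0)/(5*(12 + 0)) + (-5 - 3*⅓))² = ((⅕)*(-8 + 0)/12 + (-5 - 1))² = ((⅕)*(1/12)*(-8) - 6)² = (-2/15 - 6)² = (-92/15)² = 8464/225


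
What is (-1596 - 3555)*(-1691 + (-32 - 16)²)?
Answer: -3157563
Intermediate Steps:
(-1596 - 3555)*(-1691 + (-32 - 16)²) = -5151*(-1691 + (-48)²) = -5151*(-1691 + 2304) = -5151*613 = -3157563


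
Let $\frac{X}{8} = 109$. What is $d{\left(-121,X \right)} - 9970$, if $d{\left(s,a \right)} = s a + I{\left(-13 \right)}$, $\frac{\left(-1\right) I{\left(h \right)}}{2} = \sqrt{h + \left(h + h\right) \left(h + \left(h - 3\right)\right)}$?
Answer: $-115482 - 2 \sqrt{741} \approx -1.1554 \cdot 10^{5}$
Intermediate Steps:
$X = 872$ ($X = 8 \cdot 109 = 872$)
$I{\left(h \right)} = - 2 \sqrt{h + 2 h \left(-3 + 2 h\right)}$ ($I{\left(h \right)} = - 2 \sqrt{h + \left(h + h\right) \left(h + \left(h - 3\right)\right)} = - 2 \sqrt{h + 2 h \left(h + \left(h - 3\right)\right)} = - 2 \sqrt{h + 2 h \left(h + \left(-3 + h\right)\right)} = - 2 \sqrt{h + 2 h \left(-3 + 2 h\right)}$)
$d{\left(s,a \right)} = - 2 \sqrt{741} + a s$ ($d{\left(s,a \right)} = s a - 2 \sqrt{- 13 \left(-5 + 4 \left(-13\right)\right)} = a s - 2 \sqrt{- 13 \left(-5 - 52\right)} = a s - 2 \sqrt{\left(-13\right) \left(-57\right)} = a s - 2 \sqrt{741} = - 2 \sqrt{741} + a s$)
$d{\left(-121,X \right)} - 9970 = \left(- 2 \sqrt{741} + 872 \left(-121\right)\right) - 9970 = \left(- 2 \sqrt{741} - 105512\right) - 9970 = \left(-105512 - 2 \sqrt{741}\right) - 9970 = -115482 - 2 \sqrt{741}$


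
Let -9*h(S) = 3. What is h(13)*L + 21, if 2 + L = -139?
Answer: 68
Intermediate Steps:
L = -141 (L = -2 - 139 = -141)
h(S) = -1/3 (h(S) = -1/9*3 = -1/3)
h(13)*L + 21 = -1/3*(-141) + 21 = 47 + 21 = 68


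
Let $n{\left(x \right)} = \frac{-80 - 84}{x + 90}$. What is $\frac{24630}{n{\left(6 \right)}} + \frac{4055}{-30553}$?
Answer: $- \frac{18060655615}{1252673} \approx -14418.0$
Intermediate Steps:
$n{\left(x \right)} = - \frac{164}{90 + x}$
$\frac{24630}{n{\left(6 \right)}} + \frac{4055}{-30553} = \frac{24630}{\left(-164\right) \frac{1}{90 + 6}} + \frac{4055}{-30553} = \frac{24630}{\left(-164\right) \frac{1}{96}} + 4055 \left(- \frac{1}{30553}\right) = \frac{24630}{\left(-164\right) \frac{1}{96}} - \frac{4055}{30553} = \frac{24630}{- \frac{41}{24}} - \frac{4055}{30553} = 24630 \left(- \frac{24}{41}\right) - \frac{4055}{30553} = - \frac{591120}{41} - \frac{4055}{30553} = - \frac{18060655615}{1252673}$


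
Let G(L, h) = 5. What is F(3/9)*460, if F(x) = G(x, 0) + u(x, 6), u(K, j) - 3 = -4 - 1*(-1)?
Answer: 2300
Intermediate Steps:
u(K, j) = 0 (u(K, j) = 3 + (-4 - 1*(-1)) = 3 + (-4 + 1) = 3 - 3 = 0)
F(x) = 5 (F(x) = 5 + 0 = 5)
F(3/9)*460 = 5*460 = 2300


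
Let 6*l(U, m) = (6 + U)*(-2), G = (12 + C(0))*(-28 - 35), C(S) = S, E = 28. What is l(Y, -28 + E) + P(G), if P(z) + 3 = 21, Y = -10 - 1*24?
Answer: 82/3 ≈ 27.333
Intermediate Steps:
G = -756 (G = (12 + 0)*(-28 - 35) = 12*(-63) = -756)
Y = -34 (Y = -10 - 24 = -34)
P(z) = 18 (P(z) = -3 + 21 = 18)
l(U, m) = -2 - U/3 (l(U, m) = ((6 + U)*(-2))/6 = (-12 - 2*U)/6 = -2 - U/3)
l(Y, -28 + E) + P(G) = (-2 - 1/3*(-34)) + 18 = (-2 + 34/3) + 18 = 28/3 + 18 = 82/3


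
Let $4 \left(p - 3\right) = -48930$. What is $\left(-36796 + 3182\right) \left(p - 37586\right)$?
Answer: $1674498217$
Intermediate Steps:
$p = - \frac{24459}{2}$ ($p = 3 + \frac{1}{4} \left(-48930\right) = 3 - \frac{24465}{2} = - \frac{24459}{2} \approx -12230.0$)
$\left(-36796 + 3182\right) \left(p - 37586\right) = \left(-36796 + 3182\right) \left(- \frac{24459}{2} - 37586\right) = \left(-33614\right) \left(- \frac{99631}{2}\right) = 1674498217$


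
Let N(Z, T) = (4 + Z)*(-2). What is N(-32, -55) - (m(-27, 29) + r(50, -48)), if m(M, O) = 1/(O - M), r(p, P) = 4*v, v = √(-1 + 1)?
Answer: 3135/56 ≈ 55.982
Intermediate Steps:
v = 0 (v = √0 = 0)
r(p, P) = 0 (r(p, P) = 4*0 = 0)
N(Z, T) = -8 - 2*Z
N(-32, -55) - (m(-27, 29) + r(50, -48)) = (-8 - 2*(-32)) - (-1/(-27 - 1*29) + 0) = (-8 + 64) - (-1/(-27 - 29) + 0) = 56 - (-1/(-56) + 0) = 56 - (-1*(-1/56) + 0) = 56 - (1/56 + 0) = 56 - 1*1/56 = 56 - 1/56 = 3135/56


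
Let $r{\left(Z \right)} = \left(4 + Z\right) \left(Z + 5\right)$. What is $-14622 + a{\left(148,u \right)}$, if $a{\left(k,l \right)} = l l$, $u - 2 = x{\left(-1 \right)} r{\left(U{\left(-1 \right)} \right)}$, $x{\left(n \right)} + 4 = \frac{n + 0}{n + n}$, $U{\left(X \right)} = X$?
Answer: $-13022$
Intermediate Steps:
$x{\left(n \right)} = - \frac{7}{2}$ ($x{\left(n \right)} = -4 + \frac{n + 0}{n + n} = -4 + \frac{n}{2 n} = -4 + n \frac{1}{2 n} = -4 + \frac{1}{2} = - \frac{7}{2}$)
$r{\left(Z \right)} = \left(4 + Z\right) \left(5 + Z\right)$
$u = -40$ ($u = 2 - \frac{7 \left(20 + \left(-1\right)^{2} + 9 \left(-1\right)\right)}{2} = 2 - \frac{7 \left(20 + 1 - 9\right)}{2} = 2 - 42 = -40$)
$a{\left(k,l \right)} = l^{2}$
$-14622 + a{\left(148,u \right)} = -14622 + \left(-40\right)^{2} = -14622 + 1600 = -13022$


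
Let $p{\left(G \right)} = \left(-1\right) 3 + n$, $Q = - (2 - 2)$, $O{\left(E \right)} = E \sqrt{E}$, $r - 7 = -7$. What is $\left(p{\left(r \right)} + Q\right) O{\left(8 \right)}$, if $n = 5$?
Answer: $32 \sqrt{2} \approx 45.255$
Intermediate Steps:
$r = 0$ ($r = 7 - 7 = 0$)
$O{\left(E \right)} = E^{\frac{3}{2}}$
$Q = 0$ ($Q = \left(-1\right) 0 = 0$)
$p{\left(G \right)} = 2$ ($p{\left(G \right)} = \left(-1\right) 3 + 5 = -3 + 5 = 2$)
$\left(p{\left(r \right)} + Q\right) O{\left(8 \right)} = \left(2 + 0\right) 8^{\frac{3}{2}} = 2 \cdot 16 \sqrt{2} = 32 \sqrt{2}$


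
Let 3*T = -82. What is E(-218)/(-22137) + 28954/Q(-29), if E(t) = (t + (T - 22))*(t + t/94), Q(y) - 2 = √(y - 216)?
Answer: 59560450682/259069311 - 202678*I*√5/249 ≈ 229.9 - 1820.1*I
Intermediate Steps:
Q(y) = 2 + √(-216 + y) (Q(y) = 2 + √(y - 216) = 2 + √(-216 + y))
T = -82/3 (T = (⅓)*(-82) = -82/3 ≈ -27.333)
E(t) = 95*t*(-148/3 + t)/94 (E(t) = (t + (-82/3 - 22))*(t + t/94) = (t - 148/3)*(t + t*(1/94)) = (-148/3 + t)*(t + t/94) = (-148/3 + t)*(95*t/94) = 95*t*(-148/3 + t)/94)
E(-218)/(-22137) + 28954/Q(-29) = ((95/282)*(-218)*(-148 + 3*(-218)))/(-22137) + 28954/(2 + √(-216 - 29)) = ((95/282)*(-218)*(-148 - 654))*(-1/22137) + 28954/(2 + √(-245)) = ((95/282)*(-218)*(-802))*(-1/22137) + 28954/(2 + 7*I*√5) = (8304710/141)*(-1/22137) + 28954/(2 + 7*I*√5) = -8304710/3121317 + 28954/(2 + 7*I*√5)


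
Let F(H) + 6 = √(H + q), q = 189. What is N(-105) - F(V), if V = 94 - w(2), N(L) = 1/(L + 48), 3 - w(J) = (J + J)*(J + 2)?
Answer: 341/57 - 2*√74 ≈ -11.222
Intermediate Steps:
w(J) = 3 - 2*J*(2 + J) (w(J) = 3 - (J + J)*(J + 2) = 3 - 2*J*(2 + J))
N(L) = 1/(48 + L)
V = 107 (V = 94 - (3 - 4*2 - 2*2²) = 94 - (3 - 8 - 2*4) = 94 - (3 - 8 - 8) = 94 - 1*(-13) = 94 + 13 = 107)
F(H) = -6 + √(189 + H) (F(H) = -6 + √(H + 189) = -6 + √(189 + H))
N(-105) - F(V) = 1/(48 - 105) - (-6 + √(189 + 107)) = 1/(-57) - (-6 + √296) = -1/57 - (-6 + 2*√74) = -1/57 + (6 - 2*√74) = 341/57 - 2*√74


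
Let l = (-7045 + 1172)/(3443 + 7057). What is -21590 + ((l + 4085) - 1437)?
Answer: -28413839/1500 ≈ -18943.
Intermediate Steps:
l = -839/1500 (l = -5873/10500 = -5873*1/10500 = -839/1500 ≈ -0.55933)
-21590 + ((l + 4085) - 1437) = -21590 + ((-839/1500 + 4085) - 1437) = -21590 + (6126661/1500 - 1437) = -21590 + 3971161/1500 = -28413839/1500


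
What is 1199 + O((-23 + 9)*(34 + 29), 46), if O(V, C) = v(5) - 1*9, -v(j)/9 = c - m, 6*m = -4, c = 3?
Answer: 1157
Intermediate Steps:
m = -2/3 (m = (1/6)*(-4) = -2/3 ≈ -0.66667)
v(j) = -33 (v(j) = -9*(3 - 1*(-2/3)) = -9*(3 + 2/3) = -9*11/3 = -33)
O(V, C) = -42 (O(V, C) = -33 - 1*9 = -33 - 9 = -42)
1199 + O((-23 + 9)*(34 + 29), 46) = 1199 - 42 = 1157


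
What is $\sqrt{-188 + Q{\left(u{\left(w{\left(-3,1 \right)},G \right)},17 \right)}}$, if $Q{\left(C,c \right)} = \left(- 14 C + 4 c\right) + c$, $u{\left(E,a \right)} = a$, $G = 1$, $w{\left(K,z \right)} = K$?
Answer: $3 i \sqrt{13} \approx 10.817 i$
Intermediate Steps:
$Q{\left(C,c \right)} = - 14 C + 5 c$
$\sqrt{-188 + Q{\left(u{\left(w{\left(-3,1 \right)},G \right)},17 \right)}} = \sqrt{-188 + \left(\left(-14\right) 1 + 5 \cdot 17\right)} = \sqrt{-188 + \left(-14 + 85\right)} = \sqrt{-188 + 71} = \sqrt{-117} = 3 i \sqrt{13}$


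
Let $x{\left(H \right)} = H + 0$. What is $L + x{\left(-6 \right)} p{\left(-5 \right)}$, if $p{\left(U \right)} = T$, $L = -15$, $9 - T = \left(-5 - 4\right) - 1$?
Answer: $-129$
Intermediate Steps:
$T = 19$ ($T = 9 - \left(\left(-5 - 4\right) - 1\right) = 9 - \left(-9 - 1\right) = 9 - -10 = 9 + 10 = 19$)
$p{\left(U \right)} = 19$
$x{\left(H \right)} = H$
$L + x{\left(-6 \right)} p{\left(-5 \right)} = -15 - 114 = -129$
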